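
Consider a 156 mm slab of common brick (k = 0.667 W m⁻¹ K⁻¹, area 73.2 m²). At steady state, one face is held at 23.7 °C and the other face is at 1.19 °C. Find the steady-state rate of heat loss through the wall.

Q = kA·ΔT/L = 0.667 × 73.2 × |23.7 °C − 1.19 °C| / 0.156 = 7050 W

Q = 7.05 kW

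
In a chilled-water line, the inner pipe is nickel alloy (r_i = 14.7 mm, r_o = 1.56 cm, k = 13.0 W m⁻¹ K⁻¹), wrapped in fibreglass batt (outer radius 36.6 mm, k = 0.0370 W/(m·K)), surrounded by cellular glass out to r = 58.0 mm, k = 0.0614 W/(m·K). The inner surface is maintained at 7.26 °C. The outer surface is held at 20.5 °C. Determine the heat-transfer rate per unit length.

Treat each layer as a resistance in series:
  R'_nickel alloy = ln(0.0156/0.0147)/(2πk) = 0.05942/(2π·13.0) = 7.275×10^-4 m·K/W
  R'_fibreglass batt = ln(0.0366/0.0156)/(2πk) = 0.8528/(2π·0.0370) = 3.668 m·K/W
  R'_cellular glass = ln(0.0580/0.0366)/(2πk) = 0.4604/(2π·0.0614) = 1.193 m·K/W
ΣR = 7.275×10^-4 + 3.668 + 1.193 = 4.862 m·K/W
Q' = ΔT/ΣR = (7.26 °C − 20.5 °C)/4.862 = -2.72 W/m
(Negative Q' ⇒ heat flows inward; heat gain = 2.72 W/m.)

Q' = 2.72 W/m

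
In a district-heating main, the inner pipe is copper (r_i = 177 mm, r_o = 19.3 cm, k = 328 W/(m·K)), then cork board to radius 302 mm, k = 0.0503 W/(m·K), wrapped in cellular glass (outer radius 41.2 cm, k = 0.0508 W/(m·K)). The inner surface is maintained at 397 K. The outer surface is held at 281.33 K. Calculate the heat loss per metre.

Series thermal resistances, inner to outer:
  R'_copper = ln(0.193/0.177)/(2πk) = 0.08654/(2π·328) = 4.199×10^-5 m·K/W
  R'_cork board = ln(0.302/0.193)/(2πk) = 0.4477/(2π·0.0503) = 1.417 m·K/W
  R'_cellular glass = ln(0.412/0.302)/(2πk) = 0.3106/(2π·0.0508) = 0.9731 m·K/W
ΣR = 4.199×10^-5 + 1.417 + 0.9731 = 2.390 m·K/W
Q' = ΔT/ΣR = (397 K − 281.33 K)/2.390 = 48.4 W/m

Q' = 48.4 W/m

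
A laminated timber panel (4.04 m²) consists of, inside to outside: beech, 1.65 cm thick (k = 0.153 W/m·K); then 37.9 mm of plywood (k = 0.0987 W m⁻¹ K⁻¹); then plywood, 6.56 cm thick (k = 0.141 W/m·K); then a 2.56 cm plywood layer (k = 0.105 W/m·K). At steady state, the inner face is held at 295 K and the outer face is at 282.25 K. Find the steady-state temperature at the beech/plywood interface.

T = 293.9 K

Treat each layer as a resistance in series:
  R_beech = L/(kA) = 0.0165/(0.153·4.04) = 0.02669 K/W
  R_plywood = L/(kA) = 0.0379/(0.0987·4.04) = 0.09505 K/W
  R_plywood = L/(kA) = 0.0656/(0.141·4.04) = 0.1152 K/W
  R_plywood = L/(kA) = 0.0256/(0.105·4.04) = 0.06035 K/W
ΣR = 0.02669 + 0.09505 + 0.1152 + 0.06035 = 0.2973 K/W
Q = ΔT/ΣR = (295 K − 282.25 K)/0.2973 = 42.89 W
From the inner boundary to the beech/plywood interface, ΣR_partial = 0.02669 K/W.
T_interface = T_in − Q·ΣR_partial = 295 K − (42.89)(0.02669) = 293.9 K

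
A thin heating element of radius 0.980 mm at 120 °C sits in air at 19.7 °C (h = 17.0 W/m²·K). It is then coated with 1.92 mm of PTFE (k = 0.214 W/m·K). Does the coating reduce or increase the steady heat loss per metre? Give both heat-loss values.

Critical radius for a cylinder: r_cr = k/h = 0.0126 m = 1.26 cm.
Outer radius after coating: r₂ = 9.80×10^-4 + 0.00192 = 0.002900 m.
Since r₁ < r_cr and r₂ ≤ r_cr, the coating moves toward the maximum at r_cr — heat loss rises.
Bare: R = 1/(2πr₁h) = 9.553 m·K/W; Q = 100.3/9.553 = 10.5 W/m.
Coated: R = R_cond + R_conv = 4.035 m·K/W; Q = 100.3/4.035 = 24.9 W/m.

increases: 10.5 → 24.9 W/m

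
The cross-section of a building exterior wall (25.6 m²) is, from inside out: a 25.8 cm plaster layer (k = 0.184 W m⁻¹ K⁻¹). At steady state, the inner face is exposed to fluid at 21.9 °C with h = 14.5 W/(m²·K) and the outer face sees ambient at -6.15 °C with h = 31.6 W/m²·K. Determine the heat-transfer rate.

Q = 478 W

Series thermal resistances, inner to outer:
  R_conv,in = 1/(hA) = 1/(14.5·25.6) = 0.002694 K/W
  R_plaster = L/(kA) = 0.258/(0.184·25.6) = 0.05477 K/W
  R_conv,out = 1/(hA) = 1/(31.6·25.6) = 0.001236 K/W
ΣR = 0.002694 + 0.05477 + 0.001236 = 0.05870 K/W
Q = ΔT/ΣR = (21.9 °C − -6.15 °C)/0.05870 = 478 W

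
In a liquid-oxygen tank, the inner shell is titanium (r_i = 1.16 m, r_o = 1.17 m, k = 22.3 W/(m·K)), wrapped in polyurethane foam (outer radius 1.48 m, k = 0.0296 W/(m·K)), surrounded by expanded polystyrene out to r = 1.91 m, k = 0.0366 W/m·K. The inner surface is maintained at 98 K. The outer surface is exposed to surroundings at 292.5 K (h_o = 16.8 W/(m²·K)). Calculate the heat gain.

Treat each layer as a resistance in series:
  R_titanium = (1/1.16 − 1/1.17)/(4πk) = 0.007368/(4π·22.3) = 2.629×10^-5 K/W
  R_polyurethane foam = (1/1.17 − 1/1.48)/(4πk) = 0.1790/(4π·0.0296) = 0.4813 K/W
  R_expanded polystyrene = (1/1.48 − 1/1.91)/(4πk) = 0.1521/(4π·0.0366) = 0.3307 K/W
  R_conv,out = 1/(4πr²h) = 1/(4π·1.91²·16.8) = 0.001298 K/W
ΣR = 2.629×10^-5 + 0.4813 + 0.3307 + 0.001298 = 0.8133 K/W
Q = ΔT/ΣR = (98 K − 292.5 K)/0.8133 = -239 W
(Negative Q ⇒ heat flows inward; heat gain = 239 W.)

Q = 239 W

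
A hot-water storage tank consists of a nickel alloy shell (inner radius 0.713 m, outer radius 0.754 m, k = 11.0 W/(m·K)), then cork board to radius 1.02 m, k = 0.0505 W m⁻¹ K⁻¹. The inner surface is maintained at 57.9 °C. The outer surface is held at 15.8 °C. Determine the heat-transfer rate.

Q = 77.2 W

Series thermal resistances, inner to outer:
  R_nickel alloy = (1/0.713 − 1/0.754)/(4πk) = 0.07626/(4π·11.0) = 5.517×10^-4 K/W
  R_cork board = (1/0.754 − 1/1.02)/(4πk) = 0.3459/(4π·0.0505) = 0.5450 K/W
ΣR = 5.517×10^-4 + 0.5450 = 0.5456 K/W
Q = ΔT/ΣR = (57.9 °C − 15.8 °C)/0.5456 = 77.2 W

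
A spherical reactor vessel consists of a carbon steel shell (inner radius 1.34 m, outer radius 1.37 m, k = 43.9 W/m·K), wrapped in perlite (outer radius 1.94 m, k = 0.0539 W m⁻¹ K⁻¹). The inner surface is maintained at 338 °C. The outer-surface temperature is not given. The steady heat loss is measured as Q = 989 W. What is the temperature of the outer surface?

Series resistances:
  R_carbon steel = (1/1.34 − 1/1.37)/(4πk) = 0.01634/(4π·43.9) = 2.962×10^-5 K/W
  R_perlite = (1/1.37 − 1/1.94)/(4πk) = 0.2145/(4π·0.0539) = 0.3166 K/W
ΣR = 0.3167 K/W
ΔT = Q·ΣR = 989 × 0.3167 = 313.2 K
Heat flows outward, so T_out = T_in − ΔT = 338 − 313.2 = 24.8 °C

T_out = 24.8 °C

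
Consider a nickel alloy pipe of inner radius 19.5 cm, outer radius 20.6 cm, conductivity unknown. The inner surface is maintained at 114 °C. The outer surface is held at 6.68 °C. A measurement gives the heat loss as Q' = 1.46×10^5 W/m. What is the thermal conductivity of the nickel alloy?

k = 11.9 W/m·K

ΣR = ΔT/Q' = |114 − 6.68|/1.46×10^5 = 7.351×10^-4 m·K/W
ln(r₂/r₁)/(2πk) = 7.351×10^-4 ⇒ k = 0.05488/(2π·7.351×10^-4) = 11.9 W/m·K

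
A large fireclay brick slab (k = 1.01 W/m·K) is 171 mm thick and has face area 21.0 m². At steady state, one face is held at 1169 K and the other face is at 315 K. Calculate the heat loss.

Q = kA·ΔT/L = 1.01 × 21.0 × |1169 K − 315 K| / 0.171 = 1.06×10^5 W

Q = 106 kW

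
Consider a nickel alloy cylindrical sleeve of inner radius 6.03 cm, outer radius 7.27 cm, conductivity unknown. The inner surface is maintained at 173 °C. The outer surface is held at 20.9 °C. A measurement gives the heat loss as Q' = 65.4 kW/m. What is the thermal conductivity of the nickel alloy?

k = 12.8 W/m·K

ΣR = ΔT/Q' = |173 − 20.9|/65400 = 0.002326 m·K/W
ln(r₂/r₁)/(2πk) = 0.002326 ⇒ k = 0.1870/(2π·0.002326) = 12.8 W/m·K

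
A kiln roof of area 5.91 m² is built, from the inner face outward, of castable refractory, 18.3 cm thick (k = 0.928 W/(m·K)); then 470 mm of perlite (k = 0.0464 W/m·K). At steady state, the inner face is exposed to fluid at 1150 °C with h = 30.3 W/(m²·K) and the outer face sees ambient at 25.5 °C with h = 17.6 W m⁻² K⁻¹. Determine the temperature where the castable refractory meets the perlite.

Series thermal resistances, inner to outer:
  R_conv,in = 1/(hA) = 1/(30.3·5.91) = 0.005584 K/W
  R_castable refractory = L/(kA) = 0.183/(0.928·5.91) = 0.03337 K/W
  R_perlite = L/(kA) = 0.470/(0.0464·5.91) = 1.714 K/W
  R_conv,out = 1/(hA) = 1/(17.6·5.91) = 0.009614 K/W
ΣR = 0.005584 + 0.03337 + 1.714 + 0.009614 = 1.763 K/W
Q = ΔT/ΣR = (1150 °C − 25.5 °C)/1.763 = 637.8 W
From the inner boundary to the castable refractory/perlite interface, ΣR_partial = 0.03895 K/W.
T_interface = T_in − Q·ΣR_partial = 1150 °C − (637.8)(0.03895) = 1125 °C

T = 1125 °C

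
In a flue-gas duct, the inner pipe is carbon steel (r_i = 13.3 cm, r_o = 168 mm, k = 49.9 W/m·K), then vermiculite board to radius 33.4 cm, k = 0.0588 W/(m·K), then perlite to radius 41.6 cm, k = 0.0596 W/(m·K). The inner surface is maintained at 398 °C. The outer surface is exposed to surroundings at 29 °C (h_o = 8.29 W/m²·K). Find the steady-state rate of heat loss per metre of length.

Resistance network (inner→outer):
  R'_carbon steel = ln(0.168/0.133)/(2πk) = 0.2336/(2π·49.9) = 7.451×10^-4 m·K/W
  R'_vermiculite board = ln(0.334/0.168)/(2πk) = 0.6872/(2π·0.0588) = 1.860 m·K/W
  R'_perlite = ln(0.416/0.334)/(2πk) = 0.2195/(2π·0.0596) = 0.5863 m·K/W
  R'_conv,out = 1/(2πr h) = 1/(2π·0.416·8.29) = 0.04615 m·K/W
ΣR = 7.451×10^-4 + 1.860 + 0.5863 + 0.04615 = 2.493 m·K/W
Q' = ΔT/ΣR = (398 °C − 29 °C)/2.493 = 148 W/m

Q' = 148 W/m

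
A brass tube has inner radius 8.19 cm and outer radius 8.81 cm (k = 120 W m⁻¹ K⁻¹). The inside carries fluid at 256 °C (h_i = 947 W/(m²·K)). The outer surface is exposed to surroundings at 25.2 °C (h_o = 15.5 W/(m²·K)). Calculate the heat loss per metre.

Q' = 1940 W/m

Series thermal resistances, inner to outer:
  R'_conv,in = 1/(2πr h) = 1/(2π·0.0819·947) = 0.002052 m·K/W
  R'_brass = ln(0.0881/0.0819)/(2πk) = 0.07297/(2π·120) = 9.678×10^-5 m·K/W
  R'_conv,out = 1/(2πr h) = 1/(2π·0.0881·15.5) = 0.1166 m·K/W
ΣR = 0.002052 + 9.678×10^-5 + 0.1166 = 0.1187 m·K/W
Q' = ΔT/ΣR = (256 °C − 25.2 °C)/0.1187 = 1940 W/m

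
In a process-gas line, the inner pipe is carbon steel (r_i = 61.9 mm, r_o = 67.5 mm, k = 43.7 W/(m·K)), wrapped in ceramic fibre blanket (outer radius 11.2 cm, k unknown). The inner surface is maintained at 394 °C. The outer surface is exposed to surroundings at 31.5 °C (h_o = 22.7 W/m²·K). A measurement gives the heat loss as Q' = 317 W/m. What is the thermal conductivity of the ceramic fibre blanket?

ΣR = ΔT/Q' = |394 − 31.5|/317 = 1.144 m·K/W
Known resistances:
  R'_carbon steel = ln(0.0675/0.0619)/(2πk) = 0.08661/(2π·43.7) = 3.154×10^-4 m·K/W
  R'_conv,out = 1/(2πr h) = 1/(2π·0.112·22.7) = 0.06260 m·K/W
R_ceramic fibre blanket = ΣR − ΣR_known = 1.144 − 0.06292 = 1.081 m·K/W
ln(r₂/r₁)/(2πk) = 1.081 ⇒ k = 0.5064/(2π·1.081) = 0.0746 W/m·K

k = 0.0746 W/m·K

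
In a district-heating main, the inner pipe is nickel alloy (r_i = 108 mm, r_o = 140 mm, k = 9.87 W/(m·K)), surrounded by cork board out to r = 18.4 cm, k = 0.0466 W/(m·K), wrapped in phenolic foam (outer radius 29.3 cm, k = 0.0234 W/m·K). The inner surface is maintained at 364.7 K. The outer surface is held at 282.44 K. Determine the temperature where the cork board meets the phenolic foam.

Series thermal resistances, inner to outer:
  R'_nickel alloy = ln(0.140/0.108)/(2πk) = 0.2595/(2π·9.87) = 0.004185 m·K/W
  R'_cork board = ln(0.184/0.140)/(2πk) = 0.2733/(2π·0.0466) = 0.9334 m·K/W
  R'_phenolic foam = ln(0.293/0.184)/(2πk) = 0.4652/(2π·0.0234) = 3.164 m·K/W
ΣR = 0.004185 + 0.9334 + 3.164 = 4.102 m·K/W
Q' = ΔT/ΣR = (364.7 K − 282.44 K)/4.102 = 20.05 W/m
From the inner boundary to the cork board/phenolic foam interface, ΣR_partial = 0.9376 m·K/W.
T_interface = T_in − Q'·ΣR_partial = 364.7 K − (20.05)(0.9376) = 345.9 K

T = 345.9 K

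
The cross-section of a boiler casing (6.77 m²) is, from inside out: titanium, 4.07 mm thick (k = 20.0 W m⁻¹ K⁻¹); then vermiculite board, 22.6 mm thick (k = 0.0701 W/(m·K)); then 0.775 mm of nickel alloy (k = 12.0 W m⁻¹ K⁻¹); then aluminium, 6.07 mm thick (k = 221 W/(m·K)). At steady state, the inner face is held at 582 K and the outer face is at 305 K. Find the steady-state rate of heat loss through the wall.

Series thermal resistances, inner to outer:
  R_titanium = L/(kA) = 0.00407/(20.0·6.77) = 3.006×10^-5 K/W
  R_vermiculite board = L/(kA) = 0.0226/(0.0701·6.77) = 0.04762 K/W
  R_nickel alloy = L/(kA) = 7.75×10^-4/(12.0·6.77) = 9.540×10^-6 K/W
  R_aluminium = L/(kA) = 0.00607/(221·6.77) = 4.057×10^-6 K/W
ΣR = 3.006×10^-5 + 0.04762 + 9.540×10^-6 + 4.057×10^-6 = 0.04766 K/W
Q = ΔT/ΣR = (582 K − 305 K)/0.04766 = 5810 W

Q = 5810 W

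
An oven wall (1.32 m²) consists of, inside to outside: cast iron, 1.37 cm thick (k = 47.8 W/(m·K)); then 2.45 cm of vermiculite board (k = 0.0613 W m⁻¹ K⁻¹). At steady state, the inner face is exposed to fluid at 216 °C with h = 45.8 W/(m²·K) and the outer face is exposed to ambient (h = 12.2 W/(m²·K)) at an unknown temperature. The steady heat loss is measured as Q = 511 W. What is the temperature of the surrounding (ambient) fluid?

Sum the resistances:
  R_conv,in = 1/(hA) = 1/(45.8·1.32) = 0.01654 K/W
  R_cast iron = L/(kA) = 0.0137/(47.8·1.32) = 2.171×10^-4 K/W
  R_vermiculite board = L/(kA) = 0.0245/(0.0613·1.32) = 0.3028 K/W
  R_conv,out = 1/(hA) = 1/(12.2·1.32) = 0.06210 K/W
ΣR = 0.3816 K/W
ΔT = Q·ΣR = 511 × 0.3816 = 195.0 K
Heat flows outward, so T_out = T_in − ΔT = 216 − 195.0 = 21.0 °C

T_out = 21.0 °C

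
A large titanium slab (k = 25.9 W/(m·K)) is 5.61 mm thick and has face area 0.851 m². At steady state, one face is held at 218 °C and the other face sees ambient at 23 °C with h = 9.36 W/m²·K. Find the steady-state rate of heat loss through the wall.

Q = 1550 W

Resistance network (inner→outer):
  R_titanium = L/(kA) = 0.00561/(25.9·0.851) = 2.545×10^-4 K/W
  R_conv,out = 1/(hA) = 1/(9.36·0.851) = 0.1255 K/W
ΣR = 2.545×10^-4 + 0.1255 = 0.1258 K/W
Q = ΔT/ΣR = (218 °C − 23 °C)/0.1258 = 1550 W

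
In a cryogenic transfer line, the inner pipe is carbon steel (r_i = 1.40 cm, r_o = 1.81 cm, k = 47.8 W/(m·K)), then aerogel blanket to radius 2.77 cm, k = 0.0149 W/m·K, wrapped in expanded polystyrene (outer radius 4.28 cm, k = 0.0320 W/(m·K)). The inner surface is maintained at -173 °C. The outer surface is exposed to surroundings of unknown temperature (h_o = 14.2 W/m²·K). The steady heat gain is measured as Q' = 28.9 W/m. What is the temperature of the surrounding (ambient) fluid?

T_out = 28.5 °C

Sum the resistances:
  R'_carbon steel = ln(0.0181/0.0140)/(2πk) = 0.2569/(2π·47.8) = 8.552×10^-4 m·K/W
  R'_aerogel blanket = ln(0.0277/0.0181)/(2πk) = 0.4255/(2π·0.0149) = 4.545 m·K/W
  R'_expanded polystyrene = ln(0.0428/0.0277)/(2πk) = 0.4351/(2π·0.0320) = 2.164 m·K/W
  R'_conv,out = 1/(2πr h) = 1/(2π·0.0428·14.2) = 0.2619 m·K/W
ΣR = 6.972 m·K/W
ΔT = Q'·ΣR = 28.9 × 6.972 = 201.5 K
Heat flows inward, so T_out = T_in + ΔT = -173 + 201.5 = 28.5 °C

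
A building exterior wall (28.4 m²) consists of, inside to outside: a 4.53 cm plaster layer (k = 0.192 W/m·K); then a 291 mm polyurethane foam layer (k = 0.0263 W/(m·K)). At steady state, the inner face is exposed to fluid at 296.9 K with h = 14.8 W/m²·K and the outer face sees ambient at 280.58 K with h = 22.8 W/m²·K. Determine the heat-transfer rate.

Series thermal resistances, inner to outer:
  R_conv,in = 1/(hA) = 1/(14.8·28.4) = 0.002379 K/W
  R_plaster = L/(kA) = 0.0453/(0.192·28.4) = 0.008308 K/W
  R_polyurethane foam = L/(kA) = 0.291/(0.0263·28.4) = 0.3896 K/W
  R_conv,out = 1/(hA) = 1/(22.8·28.4) = 0.001544 K/W
ΣR = 0.002379 + 0.008308 + 0.3896 + 0.001544 = 0.4018 K/W
Q = ΔT/ΣR = (296.9 K − 280.58 K)/0.4018 = 40.6 W

Q = 40.6 W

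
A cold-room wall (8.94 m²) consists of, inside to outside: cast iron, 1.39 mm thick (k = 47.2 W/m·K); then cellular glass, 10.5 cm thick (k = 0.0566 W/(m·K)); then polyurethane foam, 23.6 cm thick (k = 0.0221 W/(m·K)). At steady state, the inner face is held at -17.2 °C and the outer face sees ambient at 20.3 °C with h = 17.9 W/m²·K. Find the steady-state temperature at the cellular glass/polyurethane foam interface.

Resistance network (inner→outer):
  R_cast iron = L/(kA) = 0.00139/(47.2·8.94) = 3.294×10^-6 K/W
  R_cellular glass = L/(kA) = 0.105/(0.0566·8.94) = 0.2075 K/W
  R_polyurethane foam = L/(kA) = 0.236/(0.0221·8.94) = 1.194 K/W
  R_conv,out = 1/(hA) = 1/(17.9·8.94) = 0.006249 K/W
ΣR = 3.294×10^-6 + 0.2075 + 1.194 + 0.006249 = 1.408 K/W
Q = ΔT/ΣR = (-17.2 °C − 20.3 °C)/1.408 = -26.63 W
From the inner boundary to the cellular glass/polyurethane foam interface, ΣR_partial = 0.2075 K/W.
T_interface = T_in − Q·ΣR_partial = -17.2 °C − (-26.63)(0.2075) = -11.7 °C

T = -11.7 °C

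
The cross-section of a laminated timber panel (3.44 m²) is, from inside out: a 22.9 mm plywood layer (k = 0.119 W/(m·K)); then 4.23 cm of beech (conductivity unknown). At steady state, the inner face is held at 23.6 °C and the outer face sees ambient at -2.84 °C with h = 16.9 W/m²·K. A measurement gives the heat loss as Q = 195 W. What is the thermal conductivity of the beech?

k = 0.197 W/m·K

ΣR = ΔT/Q = |23.6 − -2.84|/195 = 0.1356 K/W
Known resistances:
  R_plywood = L/(kA) = 0.0229/(0.119·3.44) = 0.05594 K/W
  R_conv,out = 1/(hA) = 1/(16.9·3.44) = 0.01720 K/W
R_beech = ΣR − ΣR_known = 0.1356 − 0.07314 = 0.06246 K/W
L/(kA) = 0.06246 ⇒ k = 0.0423/(0.06246·3.44) = 0.197 W/m·K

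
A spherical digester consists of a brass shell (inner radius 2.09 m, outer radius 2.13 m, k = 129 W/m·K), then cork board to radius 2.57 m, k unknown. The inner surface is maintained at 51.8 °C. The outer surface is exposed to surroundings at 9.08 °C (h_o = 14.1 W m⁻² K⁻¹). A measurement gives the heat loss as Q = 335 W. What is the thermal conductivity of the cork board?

k = 0.0505 W/m·K

ΣR = ΔT/Q = |51.8 − 9.08|/335 = 0.1275 K/W
Known resistances:
  R_brass = (1/2.09 − 1/2.13)/(4πk) = 0.008985/(4π·129) = 5.543×10^-6 K/W
  R_conv,out = 1/(4πr²h) = 1/(4π·2.57²·14.1) = 8.545×10^-4 K/W
R_cork board = ΣR − ΣR_known = 0.1275 − 8.600×10^-4 = 0.1266 K/W
(1/r₁−1/r₂)/(4πk) = 0.1266 ⇒ k = 0.08038/(4π·0.1266) = 0.0505 W/m·K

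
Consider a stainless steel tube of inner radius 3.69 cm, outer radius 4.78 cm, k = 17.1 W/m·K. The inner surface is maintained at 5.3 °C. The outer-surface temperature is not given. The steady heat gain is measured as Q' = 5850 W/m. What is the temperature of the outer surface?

Series resistances:
  R'_stainless steel = ln(0.0478/0.0369)/(2πk) = 0.2588/(2π·17.1) = 0.002409 m·K/W
ΣR = 0.002409 m·K/W
ΔT = Q'·ΣR = 5850 × 0.002409 = 14.09 K
Heat flows inward, so T_out = T_in + ΔT = 5.3 + 14.09 = 19.4 °C

T_out = 19.4 °C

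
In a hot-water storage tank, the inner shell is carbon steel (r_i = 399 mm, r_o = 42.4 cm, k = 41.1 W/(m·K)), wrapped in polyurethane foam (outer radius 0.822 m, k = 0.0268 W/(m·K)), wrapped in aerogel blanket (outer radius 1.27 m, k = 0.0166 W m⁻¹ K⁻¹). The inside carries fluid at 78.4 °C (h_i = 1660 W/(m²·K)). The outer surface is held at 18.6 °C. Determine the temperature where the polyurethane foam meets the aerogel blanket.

Series thermal resistances, inner to outer:
  R_conv,in = 1/(4πr²h) = 1/(4π·0.399²·1660) = 3.011×10^-4 K/W
  R_carbon steel = (1/0.399 − 1/0.424)/(4πk) = 0.1478/(4π·41.1) = 2.861×10^-4 K/W
  R_polyurethane foam = (1/0.424 − 1/0.822)/(4πk) = 1.142/(4π·0.0268) = 3.391 K/W
  R_aerogel blanket = (1/0.822 − 1/1.27)/(4πk) = 0.4291/(4π·0.0166) = 2.057 K/W
ΣR = 3.011×10^-4 + 2.861×10^-4 + 3.391 + 2.057 = 5.449 K/W
Q = ΔT/ΣR = (78.4 °C − 18.6 °C)/5.449 = 10.97 W
From the inner boundary to the polyurethane foam/aerogel blanket interface, ΣR_partial = 3.392 K/W.
T_interface = T_in − Q·ΣR_partial = 78.4 °C − (10.97)(3.392) = 41.2 °C

T = 41.2 °C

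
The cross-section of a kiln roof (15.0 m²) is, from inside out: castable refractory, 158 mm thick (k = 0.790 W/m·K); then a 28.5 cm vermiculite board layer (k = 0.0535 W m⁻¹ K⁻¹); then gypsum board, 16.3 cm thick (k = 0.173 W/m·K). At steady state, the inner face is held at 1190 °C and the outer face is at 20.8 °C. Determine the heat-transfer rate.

Resistance network (inner→outer):
  R_castable refractory = L/(kA) = 0.158/(0.790·15.0) = 0.01333 K/W
  R_vermiculite board = L/(kA) = 0.285/(0.0535·15.0) = 0.3551 K/W
  R_gypsum board = L/(kA) = 0.163/(0.173·15.0) = 0.06281 K/W
ΣR = 0.01333 + 0.3551 + 0.06281 = 0.4312 K/W
Q = ΔT/ΣR = (1190 °C − 20.8 °C)/0.4312 = 2710 W

Q = 2710 W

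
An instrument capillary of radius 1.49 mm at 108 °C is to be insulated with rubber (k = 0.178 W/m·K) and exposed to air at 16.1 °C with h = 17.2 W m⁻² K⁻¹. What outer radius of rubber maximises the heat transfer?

For a cylinder, r_cr = k_ins/h = 0.178/17.2 = 0.0103 m = 1.03 cm

r_cr = 1.03 cm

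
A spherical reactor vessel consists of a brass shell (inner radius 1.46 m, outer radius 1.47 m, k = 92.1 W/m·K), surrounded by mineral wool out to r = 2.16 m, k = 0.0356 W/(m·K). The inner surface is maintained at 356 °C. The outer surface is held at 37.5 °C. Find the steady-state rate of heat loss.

Resistance network (inner→outer):
  R_brass = (1/1.46 − 1/1.47)/(4πk) = 0.004659/(4π·92.1) = 4.026×10^-6 K/W
  R_mineral wool = (1/1.47 − 1/2.16)/(4πk) = 0.2173/(4π·0.0356) = 0.4858 K/W
ΣR = 4.026×10^-6 + 0.4858 = 0.4858 K/W
Q = ΔT/ΣR = (356 °C − 37.5 °C)/0.4858 = 656 W

Q = 656 W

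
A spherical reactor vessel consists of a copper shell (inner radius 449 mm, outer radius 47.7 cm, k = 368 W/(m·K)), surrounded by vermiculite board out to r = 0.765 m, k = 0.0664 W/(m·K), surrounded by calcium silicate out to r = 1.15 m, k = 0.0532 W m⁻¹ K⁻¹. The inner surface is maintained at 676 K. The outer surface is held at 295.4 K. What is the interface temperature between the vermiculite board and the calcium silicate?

Resistance network (inner→outer):
  R_copper = (1/0.449 − 1/0.477)/(4πk) = 0.1307/(4π·368) = 2.827×10^-5 K/W
  R_vermiculite board = (1/0.477 − 1/0.765)/(4πk) = 0.7892/(4π·0.0664) = 0.9459 K/W
  R_calcium silicate = (1/0.765 − 1/1.15)/(4πk) = 0.4376/(4π·0.0532) = 0.6546 K/W
ΣR = 2.827×10^-5 + 0.9459 + 0.6546 = 1.601 K/W
Q = ΔT/ΣR = (676 K − 295.4 K)/1.601 = 237.7 W
From the inner boundary to the vermiculite board/calcium silicate interface, ΣR_partial = 0.9459 K/W.
T_interface = T_in − Q·ΣR_partial = 676 K − (237.7)(0.9459) = 451 K

T = 451 K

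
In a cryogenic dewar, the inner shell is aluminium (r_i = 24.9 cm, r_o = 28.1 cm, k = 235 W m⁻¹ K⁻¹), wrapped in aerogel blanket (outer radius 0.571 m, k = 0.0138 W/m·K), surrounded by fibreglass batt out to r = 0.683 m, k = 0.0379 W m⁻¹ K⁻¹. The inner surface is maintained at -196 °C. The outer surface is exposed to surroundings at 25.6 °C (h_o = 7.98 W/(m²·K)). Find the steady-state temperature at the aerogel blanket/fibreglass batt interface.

Treat each layer as a resistance in series:
  R_aluminium = (1/0.249 − 1/0.281)/(4πk) = 0.4573/(4π·235) = 1.549×10^-4 K/W
  R_aerogel blanket = (1/0.281 − 1/0.571)/(4πk) = 1.807/(4π·0.0138) = 10.42 K/W
  R_fibreglass batt = (1/0.571 − 1/0.683)/(4πk) = 0.2872/(4π·0.0379) = 0.6030 K/W
  R_conv,out = 1/(4πr²h) = 1/(4π·0.683²·7.98) = 0.02138 K/W
ΣR = 1.549×10^-4 + 10.42 + 0.6030 + 0.02138 = 11.04 K/W
Q = ΔT/ΣR = (-196 °C − 25.6 °C)/11.04 = -20.07 W
From the inner boundary to the aerogel blanket/fibreglass batt interface, ΣR_partial = 10.42 K/W.
T_interface = T_in − Q·ΣR_partial = -196 °C − (-20.07)(10.42) = 13.1 °C

T = 13.1 °C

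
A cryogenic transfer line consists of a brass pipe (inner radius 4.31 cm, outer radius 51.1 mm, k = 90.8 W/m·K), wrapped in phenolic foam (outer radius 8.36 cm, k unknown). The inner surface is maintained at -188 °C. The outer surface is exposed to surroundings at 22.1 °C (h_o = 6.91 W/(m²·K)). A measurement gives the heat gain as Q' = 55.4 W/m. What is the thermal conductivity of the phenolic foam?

k = 0.0223 W/m·K

ΣR = ΔT/Q' = |-188 − 22.1|/55.4 = 3.792 m·K/W
Known resistances:
  R'_brass = ln(0.0511/0.0431)/(2πk) = 0.1703/(2π·90.8) = 2.984×10^-4 m·K/W
  R'_conv,out = 1/(2πr h) = 1/(2π·0.0836·6.91) = 0.2755 m·K/W
R_phenolic foam = ΣR − ΣR_known = 3.792 − 0.2758 = 3.516 m·K/W
ln(r₂/r₁)/(2πk) = 3.516 ⇒ k = 0.4923/(2π·3.516) = 0.0223 W/m·K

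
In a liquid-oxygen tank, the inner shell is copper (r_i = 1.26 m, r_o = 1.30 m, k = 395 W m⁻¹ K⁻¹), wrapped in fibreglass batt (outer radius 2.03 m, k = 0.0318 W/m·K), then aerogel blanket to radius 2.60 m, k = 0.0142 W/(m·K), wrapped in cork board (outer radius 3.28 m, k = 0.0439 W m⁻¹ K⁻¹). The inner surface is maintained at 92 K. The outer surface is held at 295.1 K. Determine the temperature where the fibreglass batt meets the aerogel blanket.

Treat each layer as a resistance in series:
  R_copper = (1/1.26 − 1/1.30)/(4πk) = 0.02442/(4π·395) = 4.920×10^-6 K/W
  R_fibreglass batt = (1/1.30 − 1/2.03)/(4πk) = 0.2766/(4π·0.0318) = 0.6922 K/W
  R_aerogel blanket = (1/2.03 − 1/2.60)/(4πk) = 0.1080/(4π·0.0142) = 0.6052 K/W
  R_cork board = (1/2.60 − 1/3.28)/(4πk) = 0.07974/(4π·0.0439) = 0.1445 K/W
ΣR = 4.920×10^-6 + 0.6922 + 0.6052 + 0.1445 = 1.442 K/W
Q = ΔT/ΣR = (92 K − 295.1 K)/1.442 = -140.8 W
From the inner boundary to the fibreglass batt/aerogel blanket interface, ΣR_partial = 0.6922 K/W.
T_interface = T_in − Q·ΣR_partial = 92 K − (-140.8)(0.6922) = 189.5 K

T = 189.5 K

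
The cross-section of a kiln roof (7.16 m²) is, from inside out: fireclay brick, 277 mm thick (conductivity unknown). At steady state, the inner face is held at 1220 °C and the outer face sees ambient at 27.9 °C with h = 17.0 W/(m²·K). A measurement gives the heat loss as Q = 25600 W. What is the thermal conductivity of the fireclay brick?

k = 1.01 W/m·K

ΣR = ΔT/Q = |1220 − 27.9|/25600 = 0.04657 K/W
Known resistances:
  R_conv,out = 1/(hA) = 1/(17.0·7.16) = 0.008216 K/W
R_fireclay brick = ΣR − ΣR_known = 0.04657 − 0.008216 = 0.03835 K/W
L/(kA) = 0.03835 ⇒ k = 0.277/(0.03835·7.16) = 1.01 W/m·K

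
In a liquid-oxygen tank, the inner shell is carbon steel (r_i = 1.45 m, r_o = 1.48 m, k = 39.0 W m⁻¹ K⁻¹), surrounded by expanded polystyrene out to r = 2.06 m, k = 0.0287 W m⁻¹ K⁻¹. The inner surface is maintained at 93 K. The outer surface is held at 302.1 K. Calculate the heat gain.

Resistance network (inner→outer):
  R_carbon steel = (1/1.45 − 1/1.48)/(4πk) = 0.01398/(4π·39.0) = 2.852×10^-5 K/W
  R_expanded polystyrene = (1/1.48 − 1/2.06)/(4πk) = 0.1902/(4π·0.0287) = 0.5275 K/W
ΣR = 2.852×10^-5 + 0.5275 = 0.5275 K/W
Q = ΔT/ΣR = (93 K − 302.1 K)/0.5275 = -396 W
(Negative Q ⇒ heat flows inward; heat gain = 396 W.)

Q = 396 W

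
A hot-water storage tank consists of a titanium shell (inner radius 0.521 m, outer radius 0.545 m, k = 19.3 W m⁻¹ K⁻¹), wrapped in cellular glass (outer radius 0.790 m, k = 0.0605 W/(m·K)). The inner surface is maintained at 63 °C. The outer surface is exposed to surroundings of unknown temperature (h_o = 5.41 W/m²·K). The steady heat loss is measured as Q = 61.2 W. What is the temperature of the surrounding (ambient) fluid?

Sum the resistances:
  R_titanium = (1/0.521 − 1/0.545)/(4πk) = 0.08452/(4π·19.3) = 3.485×10^-4 K/W
  R_cellular glass = (1/0.545 − 1/0.790)/(4πk) = 0.5690/(4π·0.0605) = 0.7485 K/W
  R_conv,out = 1/(4πr²h) = 1/(4π·0.790²·5.41) = 0.02357 K/W
ΣR = 0.7724 K/W
ΔT = Q·ΣR = 61.2 × 0.7724 = 47.27 K
Heat flows outward, so T_out = T_in − ΔT = 63 − 47.27 = 15.7 °C

T_out = 15.7 °C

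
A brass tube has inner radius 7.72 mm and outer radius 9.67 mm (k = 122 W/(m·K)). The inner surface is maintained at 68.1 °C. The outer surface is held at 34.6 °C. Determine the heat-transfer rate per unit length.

Q' = 2πk·ΔT/ln(r₂/r₁) = 2π × 122 × 33.5 / ln(0.00967/0.00772) = 1.14×10^5 W/m

Q' = 1.14×10^5 W/m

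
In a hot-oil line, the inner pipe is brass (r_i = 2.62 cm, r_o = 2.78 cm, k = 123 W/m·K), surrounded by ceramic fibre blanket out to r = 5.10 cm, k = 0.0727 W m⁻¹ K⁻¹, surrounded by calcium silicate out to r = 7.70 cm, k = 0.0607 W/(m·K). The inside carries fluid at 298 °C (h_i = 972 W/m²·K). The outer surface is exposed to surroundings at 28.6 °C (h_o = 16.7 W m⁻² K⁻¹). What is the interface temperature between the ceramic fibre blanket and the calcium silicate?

T = 156 °C

Series thermal resistances, inner to outer:
  R'_conv,in = 1/(2πr h) = 1/(2π·0.0262·972) = 0.006250 m·K/W
  R'_brass = ln(0.0278/0.0262)/(2πk) = 0.05928/(2π·123) = 7.670×10^-5 m·K/W
  R'_ceramic fibre blanket = ln(0.0510/0.0278)/(2πk) = 0.6068/(2π·0.0727) = 1.328 m·K/W
  R'_calcium silicate = ln(0.0770/0.0510)/(2πk) = 0.4120/(2π·0.0607) = 1.080 m·K/W
  R'_conv,out = 1/(2πr h) = 1/(2π·0.0770·16.7) = 0.1238 m·K/W
ΣR = 0.006250 + 7.670×10^-5 + 1.328 + 1.080 + 0.1238 = 2.538 m·K/W
Q' = ΔT/ΣR = (298 °C − 28.6 °C)/2.538 = 106.1 W/m
From the inner boundary to the ceramic fibre blanket/calcium silicate interface, ΣR_partial = 1.334 m·K/W.
T_interface = T_in − Q'·ΣR_partial = 298 °C − (106.1)(1.334) = 156 °C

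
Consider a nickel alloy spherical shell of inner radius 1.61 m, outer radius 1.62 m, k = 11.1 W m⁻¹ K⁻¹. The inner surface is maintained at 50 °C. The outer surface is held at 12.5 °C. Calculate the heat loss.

Q = 4πk·ΔT/(1/r₁ − 1/r₂) = 4π × 11.1 × 37.5 / (1/1.61 − 1/1.62) = 1.36×10^6 W

Q = 1360 kW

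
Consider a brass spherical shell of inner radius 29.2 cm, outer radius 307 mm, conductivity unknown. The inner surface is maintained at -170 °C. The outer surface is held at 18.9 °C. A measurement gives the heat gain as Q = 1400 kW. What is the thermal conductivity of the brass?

ΣR = ΔT/Q = |-170 − 18.9|/1.40×10^6 = 1.349×10^-4 K/W
(1/r₁−1/r₂)/(4πk) = 1.349×10^-4 ⇒ k = 0.1673/(4π·1.349×10^-4) = 98.7 W/m·K

k = 98.7 W/m·K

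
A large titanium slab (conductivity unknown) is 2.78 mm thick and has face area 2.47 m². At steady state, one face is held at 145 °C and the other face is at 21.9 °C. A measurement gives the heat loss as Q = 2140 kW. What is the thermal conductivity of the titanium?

ΣR = ΔT/Q = |145 − 21.9|/2.14×10^6 = 5.752×10^-5 K/W
L/(kA) = 5.752×10^-5 ⇒ k = 0.00278/(5.752×10^-5·2.47) = 19.6 W/m·K

k = 19.6 W/m·K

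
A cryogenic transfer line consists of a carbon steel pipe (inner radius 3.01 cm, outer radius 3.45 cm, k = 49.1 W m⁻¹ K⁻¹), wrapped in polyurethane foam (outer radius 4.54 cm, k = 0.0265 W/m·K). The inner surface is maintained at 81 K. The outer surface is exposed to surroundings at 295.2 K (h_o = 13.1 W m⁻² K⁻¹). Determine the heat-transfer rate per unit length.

Q' = 112 W/m

Treat each layer as a resistance in series:
  R'_carbon steel = ln(0.0345/0.0301)/(2πk) = 0.1364/(2π·49.1) = 4.422×10^-4 m·K/W
  R'_polyurethane foam = ln(0.0454/0.0345)/(2πk) = 0.2746/(2π·0.0265) = 1.649 m·K/W
  R'_conv,out = 1/(2πr h) = 1/(2π·0.0454·13.1) = 0.2676 m·K/W
ΣR = 4.422×10^-4 + 1.649 + 0.2676 = 1.917 m·K/W
Q' = ΔT/ΣR = (81 K − 295.2 K)/1.917 = -112 W/m
(Negative Q' ⇒ heat flows inward; heat gain = 112 W/m.)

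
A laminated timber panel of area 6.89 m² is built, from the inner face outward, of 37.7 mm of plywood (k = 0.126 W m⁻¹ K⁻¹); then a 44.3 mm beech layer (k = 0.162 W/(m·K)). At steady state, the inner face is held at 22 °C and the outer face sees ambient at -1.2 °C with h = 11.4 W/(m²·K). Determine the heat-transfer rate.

Treat each layer as a resistance in series:
  R_plywood = L/(kA) = 0.0377/(0.126·6.89) = 0.04343 K/W
  R_beech = L/(kA) = 0.0443/(0.162·6.89) = 0.03969 K/W
  R_conv,out = 1/(hA) = 1/(11.4·6.89) = 0.01273 K/W
ΣR = 0.04343 + 0.03969 + 0.01273 = 0.09585 K/W
Q = ΔT/ΣR = (22 °C − -1.2 °C)/0.09585 = 242 W

Q = 242 W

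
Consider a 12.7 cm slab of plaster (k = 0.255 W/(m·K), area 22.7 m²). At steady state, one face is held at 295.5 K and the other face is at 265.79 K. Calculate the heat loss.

Q = kA·ΔT/L = 0.255 × 22.7 × |295.5 K − 265.79 K| / 0.127 = 1350 W

Q = 1350 W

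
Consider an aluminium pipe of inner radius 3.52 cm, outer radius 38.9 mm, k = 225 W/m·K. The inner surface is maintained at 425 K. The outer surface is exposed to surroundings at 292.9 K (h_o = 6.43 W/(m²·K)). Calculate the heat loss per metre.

Q' = 208 W/m

Series thermal resistances, inner to outer:
  R'_aluminium = ln(0.0389/0.0352)/(2πk) = 0.09995/(2π·225) = 7.070×10^-5 m·K/W
  R'_conv,out = 1/(2πr h) = 1/(2π·0.0389·6.43) = 0.6363 m·K/W
ΣR = 7.070×10^-5 + 0.6363 = 0.6364 m·K/W
Q' = ΔT/ΣR = (425 K − 292.9 K)/0.6364 = 208 W/m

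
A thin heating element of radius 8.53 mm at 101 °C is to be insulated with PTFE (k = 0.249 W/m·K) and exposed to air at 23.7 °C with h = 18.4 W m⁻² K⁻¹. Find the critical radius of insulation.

For a cylinder, r_cr = k_ins/h = 0.249/18.4 = 0.0135 m = 1.35 cm

r_cr = 1.35 cm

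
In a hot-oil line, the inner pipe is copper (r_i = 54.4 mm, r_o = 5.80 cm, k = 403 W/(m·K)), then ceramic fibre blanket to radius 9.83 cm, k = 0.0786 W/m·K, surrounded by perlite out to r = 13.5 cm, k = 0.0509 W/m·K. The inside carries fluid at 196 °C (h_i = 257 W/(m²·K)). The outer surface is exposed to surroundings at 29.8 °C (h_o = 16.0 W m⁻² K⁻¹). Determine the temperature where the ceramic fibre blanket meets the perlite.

Series thermal resistances, inner to outer:
  R'_conv,in = 1/(2πr h) = 1/(2π·0.0544·257) = 0.01138 m·K/W
  R'_copper = ln(0.0580/0.0544)/(2πk) = 0.06408/(2π·403) = 2.531×10^-5 m·K/W
  R'_ceramic fibre blanket = ln(0.0983/0.0580)/(2πk) = 0.5276/(2π·0.0786) = 1.068 m·K/W
  R'_perlite = ln(0.135/0.0983)/(2πk) = 0.3173/(2π·0.0509) = 0.9920 m·K/W
  R'_conv,out = 1/(2πr h) = 1/(2π·0.135·16.0) = 0.07368 m·K/W
ΣR = 0.01138 + 2.531×10^-5 + 1.068 + 0.9920 + 0.07368 = 2.145 m·K/W
Q' = ΔT/ΣR = (196 °C − 29.8 °C)/2.145 = 77.48 W/m
From the inner boundary to the ceramic fibre blanket/perlite interface, ΣR_partial = 1.079 m·K/W.
T_interface = T_in − Q'·ΣR_partial = 196 °C − (77.48)(1.079) = 112 °C

T = 112 °C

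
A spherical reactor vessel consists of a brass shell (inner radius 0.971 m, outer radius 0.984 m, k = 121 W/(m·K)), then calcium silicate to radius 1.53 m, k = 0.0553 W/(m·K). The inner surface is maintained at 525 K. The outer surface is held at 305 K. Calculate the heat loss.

Q = 422 W

Resistance network (inner→outer):
  R_brass = (1/0.971 − 1/0.984)/(4πk) = 0.01361/(4π·121) = 8.948×10^-6 K/W
  R_calcium silicate = (1/0.984 − 1/1.53)/(4πk) = 0.3627/(4π·0.0553) = 0.5219 K/W
ΣR = 8.948×10^-6 + 0.5219 = 0.5219 K/W
Q = ΔT/ΣR = (525 K − 305 K)/0.5219 = 422 W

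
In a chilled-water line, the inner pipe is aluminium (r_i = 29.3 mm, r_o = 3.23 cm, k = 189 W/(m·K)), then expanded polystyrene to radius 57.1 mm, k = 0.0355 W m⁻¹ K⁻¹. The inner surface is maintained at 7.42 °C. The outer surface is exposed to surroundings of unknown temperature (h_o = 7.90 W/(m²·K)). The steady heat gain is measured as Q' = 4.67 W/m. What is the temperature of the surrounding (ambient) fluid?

T_out = 21.0 °C

Sum the resistances:
  R'_aluminium = ln(0.0323/0.0293)/(2πk) = 0.09748/(2π·189) = 8.209×10^-5 m·K/W
  R'_expanded polystyrene = ln(0.0571/0.0323)/(2πk) = 0.5697/(2π·0.0355) = 2.554 m·K/W
  R'_conv,out = 1/(2πr h) = 1/(2π·0.0571·7.90) = 0.3528 m·K/W
ΣR = 2.907 m·K/W
ΔT = Q'·ΣR = 4.67 × 2.907 = 13.58 K
Heat flows inward, so T_out = T_in + ΔT = 7.42 + 13.58 = 21.0 °C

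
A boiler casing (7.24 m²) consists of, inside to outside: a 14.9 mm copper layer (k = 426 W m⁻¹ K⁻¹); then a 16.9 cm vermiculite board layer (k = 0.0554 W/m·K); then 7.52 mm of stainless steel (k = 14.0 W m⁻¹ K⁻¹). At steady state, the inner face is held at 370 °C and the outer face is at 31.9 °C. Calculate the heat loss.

Resistance network (inner→outer):
  R_copper = L/(kA) = 0.0149/(426·7.24) = 4.831×10^-6 K/W
  R_vermiculite board = L/(kA) = 0.169/(0.0554·7.24) = 0.4213 K/W
  R_stainless steel = L/(kA) = 0.00752/(14.0·7.24) = 7.419×10^-5 K/W
ΣR = 4.831×10^-6 + 0.4213 + 7.419×10^-5 = 0.4214 K/W
Q = ΔT/ΣR = (370 °C − 31.9 °C)/0.4214 = 802 W

Q = 802 W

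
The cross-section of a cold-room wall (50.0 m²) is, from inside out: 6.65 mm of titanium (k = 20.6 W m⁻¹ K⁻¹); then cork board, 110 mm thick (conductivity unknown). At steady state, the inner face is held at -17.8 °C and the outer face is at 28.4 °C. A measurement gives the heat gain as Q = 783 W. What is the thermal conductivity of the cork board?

k = 0.0373 W/m·K

ΣR = ΔT/Q = |-17.8 − 28.4|/783 = 0.05900 K/W
Known resistances:
  R_titanium = L/(kA) = 0.00665/(20.6·50.0) = 6.456×10^-6 K/W
R_cork board = ΣR − ΣR_known = 0.05900 − 6.456×10^-6 = 0.05899 K/W
L/(kA) = 0.05899 ⇒ k = 0.110/(0.05899·50.0) = 0.0373 W/m·K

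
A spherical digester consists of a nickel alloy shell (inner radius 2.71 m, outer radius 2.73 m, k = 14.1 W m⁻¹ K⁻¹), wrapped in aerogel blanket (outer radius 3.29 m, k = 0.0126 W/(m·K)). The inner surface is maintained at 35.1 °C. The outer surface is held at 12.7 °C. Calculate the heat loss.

Resistance network (inner→outer):
  R_nickel alloy = (1/2.71 − 1/2.73)/(4πk) = 0.002703/(4π·14.1) = 1.526×10^-5 K/W
  R_aerogel blanket = (1/2.73 − 1/3.29)/(4πk) = 0.06235/(4π·0.0126) = 0.3938 K/W
ΣR = 1.526×10^-5 + 0.3938 = 0.3938 K/W
Q = ΔT/ΣR = (35.1 °C − 12.7 °C)/0.3938 = 56.9 W

Q = 56.9 W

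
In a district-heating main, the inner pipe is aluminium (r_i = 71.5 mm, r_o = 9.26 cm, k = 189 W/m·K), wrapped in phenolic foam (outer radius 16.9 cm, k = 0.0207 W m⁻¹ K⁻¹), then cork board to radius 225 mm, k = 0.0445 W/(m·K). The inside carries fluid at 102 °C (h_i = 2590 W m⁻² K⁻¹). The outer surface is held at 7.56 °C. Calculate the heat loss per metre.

Series thermal resistances, inner to outer:
  R'_conv,in = 1/(2πr h) = 1/(2π·0.0715·2590) = 8.594×10^-4 m·K/W
  R'_aluminium = ln(0.0926/0.0715)/(2πk) = 0.2586/(2π·189) = 2.178×10^-4 m·K/W
  R'_phenolic foam = ln(0.169/0.0926)/(2πk) = 0.6016/(2π·0.0207) = 4.626 m·K/W
  R'_cork board = ln(0.225/0.169)/(2πk) = 0.2862/(2π·0.0445) = 1.024 m·K/W
ΣR = 8.594×10^-4 + 2.178×10^-4 + 4.626 + 1.024 = 5.651 m·K/W
Q' = ΔT/ΣR = (102 °C − 7.56 °C)/5.651 = 16.7 W/m

Q' = 16.7 W/m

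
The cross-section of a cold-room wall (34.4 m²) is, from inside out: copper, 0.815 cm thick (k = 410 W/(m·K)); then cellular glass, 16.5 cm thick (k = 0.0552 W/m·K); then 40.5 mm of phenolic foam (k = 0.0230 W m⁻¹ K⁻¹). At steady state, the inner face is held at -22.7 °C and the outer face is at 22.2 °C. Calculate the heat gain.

Q = 325 W

Resistance network (inner→outer):
  R_copper = L/(kA) = 0.00815/(410·34.4) = 5.779×10^-7 K/W
  R_cellular glass = L/(kA) = 0.165/(0.0552·34.4) = 0.08689 K/W
  R_phenolic foam = L/(kA) = 0.0405/(0.0230·34.4) = 0.05119 K/W
ΣR = 5.779×10^-7 + 0.08689 + 0.05119 = 0.1381 K/W
Q = ΔT/ΣR = (-22.7 °C − 22.2 °C)/0.1381 = -325 W
(Negative Q ⇒ heat flows inward; heat gain = 325 W.)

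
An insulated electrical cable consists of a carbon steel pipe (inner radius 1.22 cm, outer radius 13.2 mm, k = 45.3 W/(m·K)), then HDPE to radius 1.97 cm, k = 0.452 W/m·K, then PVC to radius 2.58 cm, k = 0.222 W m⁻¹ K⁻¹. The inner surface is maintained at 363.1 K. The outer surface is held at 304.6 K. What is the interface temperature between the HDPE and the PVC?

Series thermal resistances, inner to outer:
  R'_carbon steel = ln(0.0132/0.0122)/(2πk) = 0.07878/(2π·45.3) = 2.768×10^-4 m·K/W
  R'_HDPE = ln(0.0197/0.0132)/(2πk) = 0.4004/(2π·0.452) = 0.1410 m·K/W
  R'_PVC = ln(0.0258/0.0197)/(2πk) = 0.2698/(2π·0.222) = 0.1934 m·K/W
ΣR = 2.768×10^-4 + 0.1410 + 0.1934 = 0.3347 m·K/W
Q' = ΔT/ΣR = (363.1 K − 304.6 K)/0.3347 = 174.8 W/m
From the inner boundary to the HDPE/PVC interface, ΣR_partial = 0.1413 m·K/W.
T_interface = T_in − Q'·ΣR_partial = 363.1 K − (174.8)(0.1413) = 338.4 K

T = 338.4 K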